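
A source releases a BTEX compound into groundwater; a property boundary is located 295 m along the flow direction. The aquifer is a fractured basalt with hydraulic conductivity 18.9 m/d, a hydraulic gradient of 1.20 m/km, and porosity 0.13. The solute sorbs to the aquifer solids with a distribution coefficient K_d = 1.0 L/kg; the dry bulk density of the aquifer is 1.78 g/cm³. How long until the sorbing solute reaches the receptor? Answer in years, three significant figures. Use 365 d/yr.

68.1 years

q = Ki = 18.9 × 0.0012 = 0.02268 m/d
v = Ki/n = 18.9·0.0012/0.13 = 0.1745 m/d
Retardation R = 1 + ρ_b·K_d/n = 1 + 1.78×1.0/0.13 = 14.69
Contaminant velocity v_c = v/R = 0.1745/14.69 = 0.01187 m/d
t = L/v_c = 295/0.01187 = 24840 d
   = 24840/365 = 68.1 yr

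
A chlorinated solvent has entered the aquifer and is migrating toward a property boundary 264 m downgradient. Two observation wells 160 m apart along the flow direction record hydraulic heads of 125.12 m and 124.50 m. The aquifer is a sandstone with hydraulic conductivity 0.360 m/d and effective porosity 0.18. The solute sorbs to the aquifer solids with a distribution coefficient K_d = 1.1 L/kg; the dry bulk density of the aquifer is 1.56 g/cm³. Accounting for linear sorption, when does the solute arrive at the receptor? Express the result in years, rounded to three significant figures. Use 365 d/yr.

Hydraulic gradient i = (125.12 − 124.50) / 160 = 0.62 / 160 = 0.003875
Specific discharge q = 0.360 × 0.003875 = 0.001395 m/d
v = Ki/n = 0.360·0.003875/0.18 = 0.007750 m/d
Retardation R = 1 + ρ_b·K_d/n = 1 + 1.56×1.1/0.18 = 10.53
Contaminant velocity v_c = v/R = 0.007750/10.53 = 7.358e-4 m/d
t = L/v_c = 264/7.358e-4 = 358800 d
   = 358800/365 = 983 yr

983 years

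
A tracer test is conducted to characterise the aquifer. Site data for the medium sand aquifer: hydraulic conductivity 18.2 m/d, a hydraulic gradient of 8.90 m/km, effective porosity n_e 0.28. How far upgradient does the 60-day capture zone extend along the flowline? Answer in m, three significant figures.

34.7 m

Specific discharge q = 18.2 × 0.0089 = 0.1620 m/d
v_s = q/n_e = 0.1620/0.28 = 0.5785 m/d
L = v × T = 0.5785 × 60 = 34.71 m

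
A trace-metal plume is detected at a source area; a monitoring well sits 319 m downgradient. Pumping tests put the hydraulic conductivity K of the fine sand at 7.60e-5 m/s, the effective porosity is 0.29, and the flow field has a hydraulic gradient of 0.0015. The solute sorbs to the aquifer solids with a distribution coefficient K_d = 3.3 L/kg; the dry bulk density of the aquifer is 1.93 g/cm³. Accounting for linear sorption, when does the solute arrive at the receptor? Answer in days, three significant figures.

216000 days

K = 7.60e-5 m/s × 86400 s/d = 6.566 m/d
q = Ki = 6.566 × 0.0015 = 0.009850 m/d
v_s = q/n_e = 0.009850/0.29 = 0.03396 m/d
Retardation R = 1 + ρ_b·K_d/n = 1 + 1.93×3.3/0.29 = 22.96
Contaminant velocity v_c = v/R = 0.03396/22.96 = 0.001479 m/d
t = L/v_c = 319/0.001479 = 215700 d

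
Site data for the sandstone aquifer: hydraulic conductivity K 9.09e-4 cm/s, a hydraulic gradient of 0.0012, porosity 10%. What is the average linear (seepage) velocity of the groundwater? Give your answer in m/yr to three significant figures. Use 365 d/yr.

3.44 m/yr

K = 9.09e-4 cm/s × 864 = 0.7854 m/d
q = Ki = 0.7854 × 0.0012 = 9.425e-4 m/d
Seepage velocity v = q / n = 9.425e-4 / 0.10 = 0.009425 m/d
   = 0.009425 × 365 = 3.44 m/yr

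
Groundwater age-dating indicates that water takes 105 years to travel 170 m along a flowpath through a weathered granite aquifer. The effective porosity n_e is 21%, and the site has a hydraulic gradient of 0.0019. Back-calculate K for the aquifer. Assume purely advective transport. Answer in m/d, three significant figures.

0.490 m/d

t = 105 years = 38330 d
v = L / t = 170 / 38330 = 0.004436 m/d
K = v · n / i = 0.004436 × 0.21 / 0.0019 = 0.490 m/d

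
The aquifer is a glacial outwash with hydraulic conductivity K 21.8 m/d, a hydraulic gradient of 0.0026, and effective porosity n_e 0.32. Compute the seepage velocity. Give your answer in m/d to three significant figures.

Specific discharge q = 21.8 × 0.0026 = 0.05668 m/d
Average linear velocity = 0.05668 / 0.32 = 0.1771 m/d

0.177 m/d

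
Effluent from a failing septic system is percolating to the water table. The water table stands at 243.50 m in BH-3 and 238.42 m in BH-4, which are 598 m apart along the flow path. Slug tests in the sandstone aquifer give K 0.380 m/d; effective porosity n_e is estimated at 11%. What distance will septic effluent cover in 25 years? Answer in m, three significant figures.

Hydraulic gradient i = (243.50 − 238.42) / 598 = 5.08 / 598 = 0.008495
Darcy flux q = K·i = 0.380 × 0.008495 = 0.003228 m/d
Seepage velocity v = q / n = 0.003228 / 0.11 = 0.02935 m/d
T = 25 yr × 365 = 9125 d
L = v × T = 0.02935 × 9125 = 267.8 m

268 m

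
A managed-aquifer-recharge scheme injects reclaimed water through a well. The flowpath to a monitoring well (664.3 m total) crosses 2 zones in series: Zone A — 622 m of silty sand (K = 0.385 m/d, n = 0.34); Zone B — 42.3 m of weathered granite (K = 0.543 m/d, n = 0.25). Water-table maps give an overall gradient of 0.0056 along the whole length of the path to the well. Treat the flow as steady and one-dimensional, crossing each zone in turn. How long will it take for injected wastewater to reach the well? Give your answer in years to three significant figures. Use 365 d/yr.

Continuity: the same q passes through each zone, so ΔH = q·Σ(L_j/K_j) — the zones act as resistances in series.
Σ(L/K) = 622/0.385 + 42.3/0.543 = 1616 + 77.90 = 1693 d
K_eq = L_total / Σ(L/K) = 664.3 / 1693 = 0.3923 m/d
q = K_eq · i = 0.3923 × 0.0056 = 0.002197 m/d (same in every zone)
Zone A: v = q/n = 0.002197/0.34 = 0.006461 m/d → t_A = 622/0.006461 = 96270 d
Zone B: v = q/n = 0.002197/0.25 = 0.008787 m/d → t_B = 42.3/0.008787 = 4814 d
Total t = 96270 + 4814 = 101100 d
   = 101100 / 365 = 277 yr

277 years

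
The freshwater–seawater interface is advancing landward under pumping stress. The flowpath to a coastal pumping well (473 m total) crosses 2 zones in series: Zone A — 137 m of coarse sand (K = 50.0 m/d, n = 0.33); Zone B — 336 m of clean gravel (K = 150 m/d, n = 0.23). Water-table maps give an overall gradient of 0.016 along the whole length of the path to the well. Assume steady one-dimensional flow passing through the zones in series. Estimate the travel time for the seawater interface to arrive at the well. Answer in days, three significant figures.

80.6 days

For zones in series the flux q is common to all zones; the equivalent conductivity is the harmonic (thickness-weighted) mean, K_eq = L_total / Σ(L_j/K_j).
Σ(L/K) = 137/50.0 + 336/150 = 2.740 + 2.240 = 4.980 d
K_eq = L_total / Σ(L/K) = 473 / 4.980 = 94.98 m/d
q = K_eq · i = 94.98 × 0.016 = 1.520 m/d (same in every zone)
Zone A: v = q/n = 1.520/0.33 = 4.605 m/d → t_A = 137/4.605 = 29.75 d
Zone B: v = q/n = 1.520/0.23 = 6.607 m/d → t_B = 336/6.607 = 50.85 d
Total t = 29.75 + 50.85 = 80.60 d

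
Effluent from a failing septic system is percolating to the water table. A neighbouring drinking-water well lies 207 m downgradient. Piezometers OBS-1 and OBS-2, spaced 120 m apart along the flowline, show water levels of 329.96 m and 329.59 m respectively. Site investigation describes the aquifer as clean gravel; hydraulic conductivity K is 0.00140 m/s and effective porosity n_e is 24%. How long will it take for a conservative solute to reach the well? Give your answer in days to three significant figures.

Hydraulic gradient i = (329.96 − 329.59) / 120 = 0.37 / 120 = 0.003083
K = 0.00140 m/s × 86400 s/d = 121.0 m/d
Specific discharge q = 121.0 × 0.003083 = 0.3730 m/d
Average linear velocity = 0.3730 / 0.24 = 1.554 m/d
t = L / v = 207 / 1.554 = 133.2 d

133 days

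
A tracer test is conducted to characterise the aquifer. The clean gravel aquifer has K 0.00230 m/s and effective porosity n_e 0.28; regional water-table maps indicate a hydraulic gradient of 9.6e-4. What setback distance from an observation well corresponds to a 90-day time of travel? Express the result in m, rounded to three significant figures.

K = 0.00230 m/s × 86400 s/d = 198.7 m/d
q = Ki = 198.7 × 9.6e-4 = 0.1908 m/d
v_s = q/n_e = 0.1908/0.28 = 0.6813 m/d
L = v × T = 0.6813 × 90 = 61.32 m

61.3 m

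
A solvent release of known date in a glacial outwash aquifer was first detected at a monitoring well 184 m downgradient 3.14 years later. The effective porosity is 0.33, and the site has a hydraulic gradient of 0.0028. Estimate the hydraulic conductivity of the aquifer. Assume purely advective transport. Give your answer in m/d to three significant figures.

18.9 m/d

t = 3.14 years = 1146 d
v = L / t = 184 / 1146 = 0.1605 m/d
K = v · n / i = 0.1605 × 0.33 / 0.0028 = 18.9 m/d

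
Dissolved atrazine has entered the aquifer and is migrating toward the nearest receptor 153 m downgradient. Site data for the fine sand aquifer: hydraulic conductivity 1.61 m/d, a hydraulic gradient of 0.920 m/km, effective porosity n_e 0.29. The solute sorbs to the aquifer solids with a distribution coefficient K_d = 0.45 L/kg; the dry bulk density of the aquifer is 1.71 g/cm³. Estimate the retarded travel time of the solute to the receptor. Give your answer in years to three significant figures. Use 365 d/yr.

300 years

Darcy flux q = K·i = 1.61 × 9.2e-4 = 0.001481 m/d
v = Ki/n = 1.61·9.2e-4/0.29 = 0.005108 m/d
Retardation R = 1 + ρ_b·K_d/n = 1 + 1.71×0.45/0.29 = 3.653
Contaminant velocity v_c = v/R = 0.005108/3.653 = 0.001398 m/d
t = L/v_c = 153/0.001398 = 109400 d
   = 109400/365 = 300 yr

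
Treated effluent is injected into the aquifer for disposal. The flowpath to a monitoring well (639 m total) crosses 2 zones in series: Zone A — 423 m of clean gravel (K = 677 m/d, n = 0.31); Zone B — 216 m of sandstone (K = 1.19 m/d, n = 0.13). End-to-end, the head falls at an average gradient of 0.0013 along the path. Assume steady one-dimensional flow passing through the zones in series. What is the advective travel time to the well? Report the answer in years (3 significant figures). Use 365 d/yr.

Steady 1-D flow in series ⇒ the Darcy flux q is identical in every zone and the zone head losses add (resistances L/K in series).
Σ(L/K) = 423/677 + 216/1.19 = 0.6248 + 181.5 = 182.1 d
K_eq = L_total / Σ(L/K) = 639 / 182.1 = 3.508 m/d
q = K_eq · i = 3.508 × 0.0013 = 0.004561 m/d (same in every zone)
Zone A: v = q/n = 0.004561/0.31 = 0.01471 m/d → t_A = 423/0.01471 = 28750 d
Zone B: v = q/n = 0.004561/0.13 = 0.03508 m/d → t_B = 216/0.03508 = 6157 d
Total t = 28750 + 6157 = 34910 d
   = 34910 / 365 = 95.6 yr

95.6 years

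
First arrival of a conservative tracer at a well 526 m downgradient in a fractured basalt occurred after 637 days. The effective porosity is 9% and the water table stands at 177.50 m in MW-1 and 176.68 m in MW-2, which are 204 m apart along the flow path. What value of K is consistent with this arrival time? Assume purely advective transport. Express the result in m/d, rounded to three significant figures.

18.5 m/d

Hydraulic gradient i = (177.50 − 176.68) / 204 = 0.82 / 204 = 0.004020
v = L / t = 526 / 637 = 0.8257 m/d
K = v · n / i = 0.8257 × 0.09 / 0.004020 = 18.5 m/d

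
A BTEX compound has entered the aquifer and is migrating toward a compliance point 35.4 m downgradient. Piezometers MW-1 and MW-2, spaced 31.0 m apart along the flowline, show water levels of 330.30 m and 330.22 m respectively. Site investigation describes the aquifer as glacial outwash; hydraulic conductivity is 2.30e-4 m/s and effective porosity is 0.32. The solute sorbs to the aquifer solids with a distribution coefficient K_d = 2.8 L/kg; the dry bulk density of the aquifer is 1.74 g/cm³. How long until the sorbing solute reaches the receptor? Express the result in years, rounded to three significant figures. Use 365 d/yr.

9.82 years

Hydraulic gradient i = (330.30 − 330.22) / 31.0 = 0.08 / 31.0 = 0.002581
K = 2.30e-4 m/s × 86400 s/d = 19.87 m/d
Darcy flux q = K·i = 19.87 × 0.002581 = 0.05128 m/d
Average linear velocity = 0.05128 / 0.32 = 0.1603 m/d
Retardation R = 1 + ρ_b·K_d/n = 1 + 1.74×2.8/0.32 = 16.23
Contaminant velocity v_c = v/R = 0.1603/16.23 = 0.009877 m/d
t = L/v_c = 35.4/0.009877 = 3584 d
   = 3584/365 = 9.82 yr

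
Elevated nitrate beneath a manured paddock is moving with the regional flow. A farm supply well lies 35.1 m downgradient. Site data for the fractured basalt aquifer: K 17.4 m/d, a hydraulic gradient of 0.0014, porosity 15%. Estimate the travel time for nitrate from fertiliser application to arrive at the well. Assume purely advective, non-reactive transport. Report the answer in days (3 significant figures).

Specific discharge q = 17.4 × 0.0014 = 0.02436 m/d
Average linear velocity = 0.02436 / 0.15 = 0.1624 m/d
t = L / v = 35.1 / 0.1624 = 216.1 d

216 days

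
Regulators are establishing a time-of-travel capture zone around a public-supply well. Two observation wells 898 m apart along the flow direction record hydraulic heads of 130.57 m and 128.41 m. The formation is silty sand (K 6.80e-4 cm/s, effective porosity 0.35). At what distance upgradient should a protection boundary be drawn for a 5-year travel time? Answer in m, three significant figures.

Hydraulic gradient i = (130.57 − 128.41) / 898 = 2.16 / 898 = 0.002405
K = 6.80e-4 cm/s × 864 = 0.5875 m/d
Darcy flux q = K·i = 0.5875 × 0.002405 = 0.001413 m/d
v = Ki/n = 0.5875·0.002405/0.35 = 0.004038 m/d
T = 5 yr × 365 = 1825 d
L = v × T = 0.004038 × 1825 = 7.369 m

7.37 m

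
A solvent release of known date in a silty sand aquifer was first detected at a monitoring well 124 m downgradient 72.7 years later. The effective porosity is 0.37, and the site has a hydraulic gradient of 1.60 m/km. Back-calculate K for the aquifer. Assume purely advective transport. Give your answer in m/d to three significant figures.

t = 72.7 years = 26540 d
v = L / t = 124 / 26540 = 0.004673 m/d
K = v · n / i = 0.004673 × 0.37 / 0.0016 = 1.08 m/d

1.08 m/d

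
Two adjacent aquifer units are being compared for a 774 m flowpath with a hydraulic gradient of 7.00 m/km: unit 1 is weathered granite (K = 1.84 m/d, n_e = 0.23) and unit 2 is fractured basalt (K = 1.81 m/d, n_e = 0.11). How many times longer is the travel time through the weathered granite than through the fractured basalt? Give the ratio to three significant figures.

Unit 1 (weathered granite): v = 1.84×0.0070/0.23 = 0.05600 m/d, t = 774/0.05600 = 13820 d
Unit 2 (fractured basalt): v = 1.81×0.0070/0.11 = 0.1152 m/d, t = 774/0.1152 = 6720 d
t(weathered granite) / t(fractured basalt) = 13820/6720 = 2.06

2.06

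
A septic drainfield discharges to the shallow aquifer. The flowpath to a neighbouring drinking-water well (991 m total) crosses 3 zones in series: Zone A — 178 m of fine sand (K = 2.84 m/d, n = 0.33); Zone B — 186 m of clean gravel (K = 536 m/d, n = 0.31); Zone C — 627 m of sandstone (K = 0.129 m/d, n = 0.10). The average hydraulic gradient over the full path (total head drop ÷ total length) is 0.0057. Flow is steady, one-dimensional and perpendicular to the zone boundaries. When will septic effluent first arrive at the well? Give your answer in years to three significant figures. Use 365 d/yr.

Steady 1-D flow in series ⇒ the Darcy flux q is identical in every zone and the zone head losses add (resistances L/K in series).
Σ(L/K) = 178/2.84 + 186/536 + 627/0.129 = 62.68 + 0.3470 + 4860 = 4923 d
K_eq = L_total / Σ(L/K) = 991 / 4923 = 0.2013 m/d
q = K_eq · i = 0.2013 × 0.0057 = 0.001147 m/d (same in every zone)
Zone A: v = q/n = 0.001147/0.33 = 0.003477 m/d → t_A = 178/0.003477 = 51200 d
Zone B: v = q/n = 0.001147/0.31 = 0.003701 m/d → t_B = 186/0.003701 = 50260 d
Zone C: v = q/n = 0.001147/0.10 = 0.01147 m/d → t_C = 627/0.01147 = 54650 d
Total t = 51200 + 50260 + 54650 = 156100 d
   = 156100 / 365 = 428 yr

428 years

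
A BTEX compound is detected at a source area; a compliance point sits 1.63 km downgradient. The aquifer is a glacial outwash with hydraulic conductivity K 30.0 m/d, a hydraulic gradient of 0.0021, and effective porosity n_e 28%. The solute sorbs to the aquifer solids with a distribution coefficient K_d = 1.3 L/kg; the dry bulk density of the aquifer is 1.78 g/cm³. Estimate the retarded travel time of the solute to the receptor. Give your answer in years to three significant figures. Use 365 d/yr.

q = Ki = 30.0 × 0.0021 = 0.06300 m/d
Seepage velocity v = q / n = 0.06300 / 0.28 = 0.2250 m/d
Retardation R = 1 + ρ_b·K_d/n = 1 + 1.78×1.3/0.28 = 9.264
Contaminant velocity v_c = v/R = 0.2250/9.264 = 0.02429 m/d
L = 1.63 km = 1630 m
t = L/v_c = 1630/0.02429 = 67110 d
   = 67110/365 = 184 yr

184 years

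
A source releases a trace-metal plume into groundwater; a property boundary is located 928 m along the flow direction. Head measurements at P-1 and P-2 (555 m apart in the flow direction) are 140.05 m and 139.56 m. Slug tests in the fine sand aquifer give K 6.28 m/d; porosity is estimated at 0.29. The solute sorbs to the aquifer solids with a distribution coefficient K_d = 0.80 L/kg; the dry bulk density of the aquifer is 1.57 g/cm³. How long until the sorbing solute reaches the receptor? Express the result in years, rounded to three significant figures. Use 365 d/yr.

Hydraulic gradient i = (140.05 − 139.56) / 555 = 0.49 / 555 = 8.829e-4
Specific discharge q = 6.28 × 8.829e-4 = 0.005545 m/d
v = Ki/n = 6.28·8.829e-4/0.29 = 0.01912 m/d
Retardation R = 1 + ρ_b·K_d/n = 1 + 1.57×0.80/0.29 = 5.331
Contaminant velocity v_c = v/R = 0.01912/5.331 = 0.003586 m/d
t = L/v_c = 928/0.003586 = 258800 d
   = 258800/365 = 709 yr

709 years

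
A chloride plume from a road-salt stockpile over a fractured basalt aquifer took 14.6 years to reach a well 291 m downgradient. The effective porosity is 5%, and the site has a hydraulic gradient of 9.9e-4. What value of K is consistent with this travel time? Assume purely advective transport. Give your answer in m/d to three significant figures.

2.76 m/d

t = 14.6 years = 5329 d
v = L / t = 291 / 5329 = 0.05461 m/d
K = v · n / i = 0.05461 × 0.05 / 9.9e-4 = 2.76 m/d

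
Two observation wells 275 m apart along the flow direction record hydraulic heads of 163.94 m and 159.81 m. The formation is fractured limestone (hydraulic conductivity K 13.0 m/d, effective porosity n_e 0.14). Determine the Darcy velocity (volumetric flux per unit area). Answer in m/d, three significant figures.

0.195 m/d

Hydraulic gradient i = (163.94 − 159.81) / 275 = 4.13 / 275 = 0.01502
Specific discharge q = 13.0 × 0.01502 = 0.1952 m/d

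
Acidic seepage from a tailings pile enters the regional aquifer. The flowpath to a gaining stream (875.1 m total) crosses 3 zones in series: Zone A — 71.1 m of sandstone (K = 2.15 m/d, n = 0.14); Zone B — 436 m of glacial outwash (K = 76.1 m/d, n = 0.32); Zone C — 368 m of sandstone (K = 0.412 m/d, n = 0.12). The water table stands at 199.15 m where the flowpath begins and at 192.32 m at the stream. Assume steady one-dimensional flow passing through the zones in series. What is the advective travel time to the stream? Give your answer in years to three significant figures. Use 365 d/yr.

72.4 years

Total head drop ΔH = 199.15 − 192.32 = 6.83 m
Continuity: the same q passes through each zone, so ΔH = q·Σ(L_j/K_j) — the zones act as resistances in series.
Σ(L/K) = 71.1/2.15 + 436/76.1 + 368/0.412 = 33.07 + 5.729 + 893.2 = 932.0 d
q = ΔH / Σ(L/K) = 6.83 / 932.0 = 0.007328 m/d (same in every zone)
Zone A: v = q/n = 0.007328/0.14 = 0.05235 m/d → t_A = 71.1/0.05235 = 1358 d
Zone B: v = q/n = 0.007328/0.32 = 0.02290 m/d → t_B = 436/0.02290 = 19040 d
Zone C: v = q/n = 0.007328/0.12 = 0.06107 m/d → t_C = 368/0.06107 = 6026 d
Total t = 1358 + 19040 + 6026 = 26420 d
   = 26420 / 365 = 72.4 yr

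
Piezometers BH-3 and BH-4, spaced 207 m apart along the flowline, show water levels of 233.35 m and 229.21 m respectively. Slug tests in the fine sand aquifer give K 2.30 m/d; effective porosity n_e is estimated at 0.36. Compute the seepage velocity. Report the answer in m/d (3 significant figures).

0.128 m/d

Hydraulic gradient i = (233.35 − 229.21) / 207 = 4.14 / 207 = 0.02000
q = Ki = 2.30 × 0.02000 = 0.04600 m/d
v = Ki/n = 2.30·0.02000/0.36 = 0.1278 m/d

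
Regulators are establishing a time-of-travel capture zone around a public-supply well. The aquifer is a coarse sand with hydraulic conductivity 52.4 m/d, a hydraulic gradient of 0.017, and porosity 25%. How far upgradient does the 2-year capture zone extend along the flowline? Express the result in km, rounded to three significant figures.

2.60 km

q = Ki = 52.4 × 0.017 = 0.8908 m/d
v_s = q/n_e = 0.8908/0.25 = 3.563 m/d
T = 2 yr × 365 = 730 d
L = v × T = 3.563 × 730 = 2601 m
   = 2.60 km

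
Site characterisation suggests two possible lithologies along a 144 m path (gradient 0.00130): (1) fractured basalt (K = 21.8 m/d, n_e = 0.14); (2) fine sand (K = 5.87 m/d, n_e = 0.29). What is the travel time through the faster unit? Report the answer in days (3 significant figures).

711 days

Unit 1 (fractured basalt): v = 21.8×0.0013/0.14 = 0.2024 m/d, t = 144/0.2024 = 711.4 d
Unit 2 (fine sand): v = 5.87×0.0013/0.29 = 0.02631 m/d, t = 144/0.02631 = 5472 d
Faster unit: t = 711 d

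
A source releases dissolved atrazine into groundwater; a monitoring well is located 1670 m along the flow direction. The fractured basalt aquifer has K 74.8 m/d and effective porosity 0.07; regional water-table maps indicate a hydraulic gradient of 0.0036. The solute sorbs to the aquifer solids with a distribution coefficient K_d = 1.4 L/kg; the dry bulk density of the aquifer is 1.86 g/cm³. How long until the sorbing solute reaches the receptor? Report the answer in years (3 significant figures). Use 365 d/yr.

45.4 years

Specific discharge q = 74.8 × 0.0036 = 0.2693 m/d
v_s = q/n_e = 0.2693/0.07 = 3.847 m/d
Retardation R = 1 + ρ_b·K_d/n = 1 + 1.86×1.4/0.07 = 38.20
Contaminant velocity v_c = v/R = 3.847/38.20 = 0.1007 m/d
t = L/v_c = 1670/0.1007 = 16580 d
   = 16580/365 = 45.4 yr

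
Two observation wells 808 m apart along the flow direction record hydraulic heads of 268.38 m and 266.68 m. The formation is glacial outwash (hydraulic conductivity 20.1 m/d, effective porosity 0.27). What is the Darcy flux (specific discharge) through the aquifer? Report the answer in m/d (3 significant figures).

0.0423 m/d

Hydraulic gradient i = (268.38 − 266.68) / 808 = 1.70 / 808 = 0.002104
Specific discharge q = 20.1 × 0.002104 = 0.04229 m/d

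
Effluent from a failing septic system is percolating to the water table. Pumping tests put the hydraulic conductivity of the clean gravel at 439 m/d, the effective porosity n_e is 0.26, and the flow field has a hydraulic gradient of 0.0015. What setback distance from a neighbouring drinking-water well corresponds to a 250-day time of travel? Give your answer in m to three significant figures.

Specific discharge q = 439 × 0.0015 = 0.6585 m/d
v = Ki/n = 439·0.0015/0.26 = 2.533 m/d
L = v × T = 2.533 × 250 = 633.2 m

633 m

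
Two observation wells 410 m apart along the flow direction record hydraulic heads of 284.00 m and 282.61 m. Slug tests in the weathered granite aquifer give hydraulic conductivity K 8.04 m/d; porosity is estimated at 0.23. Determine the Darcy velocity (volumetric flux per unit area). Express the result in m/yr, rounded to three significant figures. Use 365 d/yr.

9.95 m/yr

Hydraulic gradient i = (284.00 − 282.61) / 410 = 1.39 / 410 = 0.003390
Darcy flux q = K·i = 8.04 × 0.003390 = 0.02726 m/d
   = 0.02726 × 365 = 9.95 m/yr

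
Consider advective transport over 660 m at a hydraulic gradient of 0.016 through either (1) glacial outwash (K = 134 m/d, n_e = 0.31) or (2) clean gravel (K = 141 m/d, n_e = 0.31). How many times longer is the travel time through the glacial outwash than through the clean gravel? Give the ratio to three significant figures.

Unit 1 (glacial outwash): v = 134×0.016/0.31 = 6.916 m/d, t = 660/6.916 = 95.43 d
Unit 2 (clean gravel): v = 141×0.016/0.31 = 7.277 m/d, t = 660/7.277 = 90.69 d
t(glacial outwash) / t(clean gravel) = 95.43/90.69 = 1.05

1.05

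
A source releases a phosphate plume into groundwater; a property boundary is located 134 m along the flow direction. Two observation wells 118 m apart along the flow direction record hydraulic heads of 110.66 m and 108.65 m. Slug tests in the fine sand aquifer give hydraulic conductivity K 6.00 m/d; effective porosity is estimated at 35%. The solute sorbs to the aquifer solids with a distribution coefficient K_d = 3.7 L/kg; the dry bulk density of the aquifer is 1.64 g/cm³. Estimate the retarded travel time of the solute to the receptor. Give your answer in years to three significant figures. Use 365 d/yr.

Hydraulic gradient i = (110.66 − 108.65) / 118 = 2.01 / 118 = 0.01703
q = Ki = 6.00 × 0.01703 = 0.1022 m/d
v_s = q/n_e = 0.1022/0.35 = 0.2920 m/d
Retardation R = 1 + ρ_b·K_d/n = 1 + 1.64×3.7/0.35 = 18.34
Contaminant velocity v_c = v/R = 0.2920/18.34 = 0.01592 m/d
t = L/v_c = 134/0.01592 = 8415 d
   = 8415/365 = 23.1 yr

23.1 years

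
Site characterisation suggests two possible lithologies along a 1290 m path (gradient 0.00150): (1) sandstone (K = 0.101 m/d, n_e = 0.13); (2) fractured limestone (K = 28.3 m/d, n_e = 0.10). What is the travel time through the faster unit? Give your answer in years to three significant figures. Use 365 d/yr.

Unit 1 (sandstone): v = 0.101×0.0015/0.13 = 0.001165 m/d, t = 1290/0.001165 = 1.107e6 d
Unit 2 (fractured limestone): v = 28.3×0.0015/0.10 = 0.4245 m/d, t = 1290/0.4245 = 3039 d
Faster: 3039 d / 365 = 8.33 yr

8.33 years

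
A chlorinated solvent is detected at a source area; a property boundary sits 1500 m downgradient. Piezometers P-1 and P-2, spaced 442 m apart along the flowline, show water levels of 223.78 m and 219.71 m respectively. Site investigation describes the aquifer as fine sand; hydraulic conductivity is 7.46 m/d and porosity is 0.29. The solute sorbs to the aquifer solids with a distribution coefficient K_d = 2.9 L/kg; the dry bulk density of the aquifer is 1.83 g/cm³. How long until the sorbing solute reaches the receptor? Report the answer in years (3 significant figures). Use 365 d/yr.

335 years

Hydraulic gradient i = (223.78 − 219.71) / 442 = 4.07 / 442 = 0.009208
Specific discharge q = 7.46 × 0.009208 = 0.06869 m/d
Average linear velocity = 0.06869 / 0.29 = 0.2369 m/d
Retardation R = 1 + ρ_b·K_d/n = 1 + 1.83×2.9/0.29 = 19.30
Contaminant velocity v_c = v/R = 0.2369/19.30 = 0.01227 m/d
t = L/v_c = 1500/0.01227 = 122200 d
   = 122200/365 = 335 yr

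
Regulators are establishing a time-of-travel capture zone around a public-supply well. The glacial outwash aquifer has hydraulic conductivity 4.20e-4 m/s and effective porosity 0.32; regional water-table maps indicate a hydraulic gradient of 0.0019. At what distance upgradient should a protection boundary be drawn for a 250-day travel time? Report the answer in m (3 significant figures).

K = 4.20e-4 m/s × 86400 s/d = 36.29 m/d
Specific discharge q = 36.29 × 0.0019 = 0.06895 m/d
Seepage velocity v = q / n = 0.06895 / 0.32 = 0.2155 m/d
L = v × T = 0.2155 × 250 = 53.87 m

53.9 m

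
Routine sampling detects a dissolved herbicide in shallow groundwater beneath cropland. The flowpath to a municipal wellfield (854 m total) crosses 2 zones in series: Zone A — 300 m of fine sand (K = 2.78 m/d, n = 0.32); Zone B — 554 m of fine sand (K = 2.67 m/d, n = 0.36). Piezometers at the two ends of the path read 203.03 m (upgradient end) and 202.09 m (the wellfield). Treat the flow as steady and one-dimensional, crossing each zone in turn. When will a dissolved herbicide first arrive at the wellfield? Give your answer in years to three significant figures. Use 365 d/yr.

272 years

Total head drop ΔH = 203.03 − 202.09 = 0.94 m
Steady 1-D flow in series ⇒ the Darcy flux q is identical in every zone and the zone head losses add (resistances L/K in series).
Σ(L/K) = 300/2.78 + 554/2.67 = 107.9 + 207.5 = 315.4 d
q = ΔH / Σ(L/K) = 0.94 / 315.4 = 0.002980 m/d (same in every zone)
Zone A: v = q/n = 0.002980/0.32 = 0.009313 m/d → t_A = 300/0.009313 = 32210 d
Zone B: v = q/n = 0.002980/0.36 = 0.008279 m/d → t_B = 554/0.008279 = 66920 d
Total t = 32210 + 66920 = 99130 d
   = 99130 / 365 = 272 yr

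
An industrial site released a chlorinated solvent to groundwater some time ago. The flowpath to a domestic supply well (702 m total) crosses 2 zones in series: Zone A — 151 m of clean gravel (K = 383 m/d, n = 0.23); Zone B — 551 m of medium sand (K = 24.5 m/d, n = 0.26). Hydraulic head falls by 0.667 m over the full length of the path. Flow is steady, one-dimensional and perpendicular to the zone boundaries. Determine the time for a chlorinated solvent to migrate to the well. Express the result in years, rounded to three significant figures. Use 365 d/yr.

Steady 1-D flow in series ⇒ the Darcy flux q is identical in every zone and the zone head losses add (resistances L/K in series).
Σ(L/K) = 151/383 + 551/24.5 = 0.3943 + 22.49 = 22.88 d
q = ΔH / Σ(L/K) = 0.667 / 22.88 = 0.02915 m/d (same in every zone)
Zone A: v = q/n = 0.02915/0.23 = 0.1267 m/d → t_A = 151/0.1267 = 1192 d
Zone B: v = q/n = 0.02915/0.26 = 0.1121 m/d → t_B = 551/0.1121 = 4915 d
Total t = 1192 + 4915 = 6107 d
   = 6107 / 365 = 16.7 yr

16.7 years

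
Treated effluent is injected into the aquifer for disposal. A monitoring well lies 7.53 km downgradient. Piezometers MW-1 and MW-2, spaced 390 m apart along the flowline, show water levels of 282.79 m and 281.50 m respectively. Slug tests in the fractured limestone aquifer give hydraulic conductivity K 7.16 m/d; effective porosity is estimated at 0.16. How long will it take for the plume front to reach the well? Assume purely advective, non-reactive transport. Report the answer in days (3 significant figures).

50900 days

Hydraulic gradient i = (282.79 − 281.50) / 390 = 1.29 / 390 = 0.003308
q = Ki = 7.16 × 0.003308 = 0.02368 m/d
Average linear velocity = 0.02368 / 0.16 = 0.1480 m/d
L = 7.53 km = 7530 m
t = L / v = 7530 / 0.1480 = 50870 d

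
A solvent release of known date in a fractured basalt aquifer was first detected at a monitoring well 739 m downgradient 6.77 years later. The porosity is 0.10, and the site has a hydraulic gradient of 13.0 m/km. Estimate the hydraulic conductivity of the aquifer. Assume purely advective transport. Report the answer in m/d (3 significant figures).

2.30 m/d

t = 6.77 years = 2471 d
v = L / t = 739 / 2471 = 0.2991 m/d
K = v · n / i = 0.2991 × 0.10 / 0.013 = 2.30 m/d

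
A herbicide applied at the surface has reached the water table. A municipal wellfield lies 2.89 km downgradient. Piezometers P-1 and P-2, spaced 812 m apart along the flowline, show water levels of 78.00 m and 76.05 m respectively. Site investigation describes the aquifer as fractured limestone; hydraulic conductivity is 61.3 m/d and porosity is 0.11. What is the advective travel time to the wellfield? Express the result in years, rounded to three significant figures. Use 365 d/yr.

5.92 years

Hydraulic gradient i = (78.00 − 76.05) / 812 = 1.95 / 812 = 0.002401
Darcy flux q = K·i = 61.3 × 0.002401 = 0.1472 m/d
Average linear velocity = 0.1472 / 0.11 = 1.338 m/d
L = 2.89 km = 2890 m
t = L / v = 2890 / 1.338 = 2159 d
   = 2159 / 365 = 5.92 yr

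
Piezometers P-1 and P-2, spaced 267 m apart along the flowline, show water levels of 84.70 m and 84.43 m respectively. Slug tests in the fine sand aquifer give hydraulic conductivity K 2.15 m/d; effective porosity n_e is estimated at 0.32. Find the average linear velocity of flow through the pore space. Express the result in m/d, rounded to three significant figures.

0.00679 m/d

Hydraulic gradient i = (84.70 − 84.43) / 267 = 0.27 / 267 = 0.001011
q = Ki = 2.15 × 0.001011 = 0.002174 m/d
v = Ki/n = 2.15·0.001011/0.32 = 0.006794 m/d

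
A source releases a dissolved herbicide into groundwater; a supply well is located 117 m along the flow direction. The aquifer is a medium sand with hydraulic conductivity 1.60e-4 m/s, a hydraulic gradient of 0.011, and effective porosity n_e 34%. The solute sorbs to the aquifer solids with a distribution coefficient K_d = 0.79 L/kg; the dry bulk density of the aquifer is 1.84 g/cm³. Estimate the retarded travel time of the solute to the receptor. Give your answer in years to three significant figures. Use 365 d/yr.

K = 1.60e-4 m/s × 86400 s/d = 13.82 m/d
q = Ki = 13.82 × 0.011 = 0.1521 m/d
v = Ki/n = 13.82·0.011/0.34 = 0.4472 m/d
Retardation R = 1 + ρ_b·K_d/n = 1 + 1.84×0.79/0.34 = 5.275
Contaminant velocity v_c = v/R = 0.4472/5.275 = 0.08478 m/d
t = L/v_c = 117/0.08478 = 1380 d
   = 1380/365 = 3.78 yr

3.78 years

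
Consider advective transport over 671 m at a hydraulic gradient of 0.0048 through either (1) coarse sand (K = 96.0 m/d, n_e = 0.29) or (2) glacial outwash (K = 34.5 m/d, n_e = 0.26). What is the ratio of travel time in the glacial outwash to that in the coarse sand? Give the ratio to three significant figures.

Unit 1 (coarse sand): v = 96.0×0.0048/0.29 = 1.589 m/d, t = 671/1.589 = 422.3 d
Unit 2 (glacial outwash): v = 34.5×0.0048/0.26 = 0.6369 m/d, t = 671/0.6369 = 1054 d
t(glacial outwash) / t(coarse sand) = 1054/422.3 = 2.49

2.49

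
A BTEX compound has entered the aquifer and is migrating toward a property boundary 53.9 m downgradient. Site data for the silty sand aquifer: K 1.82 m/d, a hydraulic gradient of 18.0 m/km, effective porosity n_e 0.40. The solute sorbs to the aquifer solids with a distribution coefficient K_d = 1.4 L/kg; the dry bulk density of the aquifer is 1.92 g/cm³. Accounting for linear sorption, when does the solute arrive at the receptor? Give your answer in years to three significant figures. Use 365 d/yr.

13.9 years

q = Ki = 1.82 × 0.018 = 0.03276 m/d
v = Ki/n = 1.82·0.018/0.40 = 0.08190 m/d
Retardation R = 1 + ρ_b·K_d/n = 1 + 1.92×1.4/0.40 = 7.720
Contaminant velocity v_c = v/R = 0.08190/7.720 = 0.01061 m/d
t = L/v_c = 53.9/0.01061 = 5081 d
   = 5081/365 = 13.9 yr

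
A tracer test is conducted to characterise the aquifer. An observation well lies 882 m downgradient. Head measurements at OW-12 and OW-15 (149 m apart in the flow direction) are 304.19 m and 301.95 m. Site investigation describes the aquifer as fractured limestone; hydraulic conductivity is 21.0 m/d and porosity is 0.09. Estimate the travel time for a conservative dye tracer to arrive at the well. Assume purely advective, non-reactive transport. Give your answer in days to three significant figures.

251 days

Hydraulic gradient i = (304.19 − 301.95) / 149 = 2.24 / 149 = 0.01503
Specific discharge q = 21.0 × 0.01503 = 0.3157 m/d
Seepage velocity v = q / n = 0.3157 / 0.09 = 3.508 m/d
t = L / v = 882 / 3.508 = 251.4 d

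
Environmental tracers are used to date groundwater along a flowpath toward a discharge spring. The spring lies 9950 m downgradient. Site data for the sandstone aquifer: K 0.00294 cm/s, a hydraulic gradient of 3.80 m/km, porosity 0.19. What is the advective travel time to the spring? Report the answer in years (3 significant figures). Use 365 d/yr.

K = 0.00294 cm/s × 864 = 2.540 m/d
q = Ki = 2.540 × 0.0038 = 0.009653 m/d
v_s = q/n_e = 0.009653/0.19 = 0.05080 m/d
t = L / v = 9950 / 0.05080 = 195900 d
   = 195900 / 365 = 537 yr

537 years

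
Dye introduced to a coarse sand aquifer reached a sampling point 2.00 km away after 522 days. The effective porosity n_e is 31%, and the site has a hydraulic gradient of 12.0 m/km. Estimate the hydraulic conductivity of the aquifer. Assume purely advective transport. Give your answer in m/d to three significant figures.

99.0 m/d

L = 2.00 km = 2000 m
v = L / t = 2000 / 522 = 3.831 m/d
K = v · n / i = 3.831 × 0.31 / 0.012 = 99.0 m/d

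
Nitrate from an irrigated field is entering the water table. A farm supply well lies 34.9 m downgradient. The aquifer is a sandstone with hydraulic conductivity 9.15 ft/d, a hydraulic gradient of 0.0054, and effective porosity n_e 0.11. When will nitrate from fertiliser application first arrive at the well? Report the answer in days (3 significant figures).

255 days

K = 9.15 ft/d × 0.3048 = 2.789 m/d
Specific discharge q = 2.789 × 0.0054 = 0.01506 m/d
v = Ki/n = 2.789·0.0054/0.11 = 0.1369 m/d
t = L / v = 34.9 / 0.1369 = 254.9 d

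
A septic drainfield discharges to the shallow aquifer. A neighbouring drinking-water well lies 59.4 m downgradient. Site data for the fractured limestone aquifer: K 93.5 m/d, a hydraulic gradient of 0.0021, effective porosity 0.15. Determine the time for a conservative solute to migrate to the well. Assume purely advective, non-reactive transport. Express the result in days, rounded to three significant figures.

q = Ki = 93.5 × 0.0021 = 0.1964 m/d
Seepage velocity v = q / n = 0.1964 / 0.15 = 1.309 m/d
t = L / v = 59.4 / 1.309 = 45.38 d

45.4 days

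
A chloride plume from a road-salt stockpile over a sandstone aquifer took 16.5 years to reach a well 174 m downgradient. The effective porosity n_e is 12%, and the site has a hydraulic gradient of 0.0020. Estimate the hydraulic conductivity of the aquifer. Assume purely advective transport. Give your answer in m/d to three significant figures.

1.73 m/d

t = 16.5 years = 6023 d
v = L / t = 174 / 6023 = 0.02889 m/d
K = v · n / i = 0.02889 × 0.12 / 0.0020 = 1.73 m/d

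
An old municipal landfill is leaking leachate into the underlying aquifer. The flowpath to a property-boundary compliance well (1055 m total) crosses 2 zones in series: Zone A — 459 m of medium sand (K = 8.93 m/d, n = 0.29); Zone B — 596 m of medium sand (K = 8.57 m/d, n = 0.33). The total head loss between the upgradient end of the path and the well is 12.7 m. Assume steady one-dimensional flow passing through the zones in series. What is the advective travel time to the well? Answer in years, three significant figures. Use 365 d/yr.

Continuity: the same q passes through each zone, so ΔH = q·Σ(L_j/K_j) — the zones act as resistances in series.
Σ(L/K) = 459/8.93 + 596/8.57 = 51.40 + 69.54 = 120.9 d
q = ΔH / Σ(L/K) = 12.7 / 120.9 = 0.1050 m/d (same in every zone)
Zone A: v = q/n = 0.1050/0.29 = 0.3621 m/d → t_A = 459/0.3621 = 1268 d
Zone B: v = q/n = 0.1050/0.33 = 0.3182 m/d → t_B = 596/0.3182 = 1873 d
Total t = 1268 + 1873 = 3141 d
   = 3141 / 365 = 8.60 yr

8.60 years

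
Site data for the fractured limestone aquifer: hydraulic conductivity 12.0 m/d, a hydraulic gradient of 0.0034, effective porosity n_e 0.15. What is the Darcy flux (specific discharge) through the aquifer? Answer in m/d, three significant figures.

Darcy flux q = K·i = 12.0 × 0.0034 = 0.04080 m/d

0.0408 m/d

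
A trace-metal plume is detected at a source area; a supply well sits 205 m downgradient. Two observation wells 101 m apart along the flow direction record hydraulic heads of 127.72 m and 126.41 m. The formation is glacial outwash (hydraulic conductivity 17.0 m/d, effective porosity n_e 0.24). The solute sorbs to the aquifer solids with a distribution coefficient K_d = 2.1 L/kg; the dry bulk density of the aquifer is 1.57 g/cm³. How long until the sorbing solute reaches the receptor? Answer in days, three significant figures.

Hydraulic gradient i = (127.72 − 126.41) / 101 = 1.31 / 101 = 0.01297
q = Ki = 17.0 × 0.01297 = 0.2205 m/d
v_s = q/n_e = 0.2205/0.24 = 0.9187 m/d
Retardation R = 1 + ρ_b·K_d/n = 1 + 1.57×2.1/0.24 = 14.74
Contaminant velocity v_c = v/R = 0.9187/14.74 = 0.06234 m/d
t = L/v_c = 205/0.06234 = 3288 d

3290 days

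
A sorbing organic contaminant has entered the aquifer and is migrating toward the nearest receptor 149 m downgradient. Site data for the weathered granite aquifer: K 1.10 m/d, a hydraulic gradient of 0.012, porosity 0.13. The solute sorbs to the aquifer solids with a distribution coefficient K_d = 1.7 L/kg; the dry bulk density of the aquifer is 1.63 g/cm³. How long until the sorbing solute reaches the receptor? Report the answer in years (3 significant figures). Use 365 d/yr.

Specific discharge q = 1.10 × 0.012 = 0.01320 m/d
Seepage velocity v = q / n = 0.01320 / 0.13 = 0.1015 m/d
Retardation R = 1 + ρ_b·K_d/n = 1 + 1.63×1.7/0.13 = 22.32
Contaminant velocity v_c = v/R = 0.1015/22.32 = 0.004550 m/d
t = L/v_c = 149/0.004550 = 32750 d
   = 32750/365 = 89.7 yr

89.7 years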